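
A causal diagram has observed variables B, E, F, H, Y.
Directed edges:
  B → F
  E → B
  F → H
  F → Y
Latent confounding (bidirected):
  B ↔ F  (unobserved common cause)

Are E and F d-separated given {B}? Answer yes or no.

Bayes-Ball from E | {B} reaches {F,H,Y}.
F ∈ reach(E|{B}) ⇒ E ⊥̸ F | {B}.

No — E and F are d-connected given {B}.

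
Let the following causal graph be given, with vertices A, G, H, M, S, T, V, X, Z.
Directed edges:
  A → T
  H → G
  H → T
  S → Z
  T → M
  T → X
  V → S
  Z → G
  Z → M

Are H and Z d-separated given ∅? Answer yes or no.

Bayes-Ball from H | ∅ reaches {G,M,T,X}.
Z ∉ reach(H|∅) ⇒ H ⊥ Z | ∅.

Yes — H ⊥ Z | ∅.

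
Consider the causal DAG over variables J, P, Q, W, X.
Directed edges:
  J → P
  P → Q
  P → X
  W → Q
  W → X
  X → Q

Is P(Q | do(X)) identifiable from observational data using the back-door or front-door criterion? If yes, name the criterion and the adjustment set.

desc(X)\{X}={Q}; candidates ⊆ {J,P,W}.
size 0: {}; under {} X still reaches {J,P,Q,W} ∋ Q.
size 1: {J}, {P}, {W}; under {J} X still reaches {P,Q,W} ∋ Q.
{P,W}: X⊥Q given {P,W} in G with X→· removed — back-door holds.
P(Q|do(X)) = Σ_{P,W} P(Q|X,P,W)·P(P,W).

P(Q|do(X)): backdoor, adjust for {P, W}.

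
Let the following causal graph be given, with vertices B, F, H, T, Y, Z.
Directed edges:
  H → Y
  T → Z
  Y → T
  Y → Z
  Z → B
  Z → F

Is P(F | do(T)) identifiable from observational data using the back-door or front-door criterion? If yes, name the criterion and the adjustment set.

desc(T)\{T}={B,F,Z}; candidates ⊆ {H,Y}.
size 0: {}; under {} T still reaches {B,F,H,Y,Z} ∋ F.
{Y}: T⊥F given {Y} in G with T→· removed — back-door holds.
P(F|do(T)) = Σ_{Y} P(F|T,Y)·P(Y).

P(F|do(T)): backdoor, adjust for {Y}.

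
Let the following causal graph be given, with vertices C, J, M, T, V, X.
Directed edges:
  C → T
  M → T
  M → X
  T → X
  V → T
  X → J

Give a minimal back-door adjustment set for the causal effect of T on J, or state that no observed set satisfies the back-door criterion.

T→J: minimal back-door set {M}.

desc(T)\{T}={J,X}; candidates ⊆ {C,M,V}.
size 0: {}; under {} T still reaches {C,J,M,V,X} ∋ J.
{M}: T⊥J given {M} in G with T→· removed — back-door holds.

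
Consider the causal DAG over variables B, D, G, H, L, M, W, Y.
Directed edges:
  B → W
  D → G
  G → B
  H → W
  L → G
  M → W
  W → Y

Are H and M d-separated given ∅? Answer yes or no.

Yes — H ⊥ M | ∅.

Bayes-Ball from H | ∅ reaches {W,Y}.
M ∉ reach(H|∅) ⇒ H ⊥ M | ∅.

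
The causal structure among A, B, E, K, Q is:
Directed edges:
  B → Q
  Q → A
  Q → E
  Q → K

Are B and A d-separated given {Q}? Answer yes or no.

Bayes-Ball from B | {Q} reaches ∅.
A ∉ reach(B|{Q}) ⇒ B ⊥ A | {Q}.

Yes — B ⊥ A | {Q}.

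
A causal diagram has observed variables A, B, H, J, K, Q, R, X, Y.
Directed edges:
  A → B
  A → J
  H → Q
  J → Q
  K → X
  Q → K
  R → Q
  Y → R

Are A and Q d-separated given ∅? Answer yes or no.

Bayes-Ball from A | ∅ reaches {B,J,K,Q,X}.
Q ∈ reach(A|∅) ⇒ A ⊥̸ Q | ∅.

No — A and Q are d-connected given ∅.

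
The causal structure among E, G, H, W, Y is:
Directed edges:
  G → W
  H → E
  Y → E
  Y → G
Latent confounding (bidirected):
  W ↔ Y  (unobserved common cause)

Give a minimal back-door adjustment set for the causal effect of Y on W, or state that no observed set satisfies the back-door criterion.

Y→W: no observed back-door set.

desc(Y)\{Y}={E,G,W}; candidates ⊆ {H}.
Y↔W: latent back-door arc(s) into Y.
size 0: {}; under {} Y still reaches {W} ∋ W.
size 1: {H}; under {H} Y still reaches {W} ∋ W.
Y↔W cannot be blocked by any observed set — no back-door set.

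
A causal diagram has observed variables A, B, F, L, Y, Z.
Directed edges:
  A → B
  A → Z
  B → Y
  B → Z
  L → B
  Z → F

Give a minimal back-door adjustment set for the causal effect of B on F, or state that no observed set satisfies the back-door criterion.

desc(B)\{B}={F,Y,Z}; candidates ⊆ {A,L}.
size 0: {}; under {} B still reaches {A,F,L,Z} ∋ F.
{A}: B⊥F given {A} in G with B→· removed — back-door holds.

B→F: minimal back-door set {A}.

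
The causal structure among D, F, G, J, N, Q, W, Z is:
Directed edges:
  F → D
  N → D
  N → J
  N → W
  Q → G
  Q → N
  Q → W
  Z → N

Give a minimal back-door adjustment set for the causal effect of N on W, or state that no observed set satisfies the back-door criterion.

N→W: minimal back-door set {Q}.

desc(N)\{N}={D,J,W}; candidates ⊆ {F,G,Q,Z}.
size 0: {}; under {} N still reaches {G,Q,W,Z} ∋ W.
{Q}: N⊥W given {Q} in G with N→· removed — back-door holds.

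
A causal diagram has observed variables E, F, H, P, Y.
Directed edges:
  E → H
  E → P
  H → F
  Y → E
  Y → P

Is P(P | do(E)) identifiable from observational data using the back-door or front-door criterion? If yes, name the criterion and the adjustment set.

desc(E)\{E}={F,H,P}; candidates ⊆ {Y}.
size 0: {}; under {} E still reaches {P,Y} ∋ P.
{Y}: E⊥P given {Y} in G with E→· removed — back-door holds.
P(P|do(E)) = Σ_{Y} P(P|E,Y)·P(Y).

P(P|do(E)): backdoor, adjust for {Y}.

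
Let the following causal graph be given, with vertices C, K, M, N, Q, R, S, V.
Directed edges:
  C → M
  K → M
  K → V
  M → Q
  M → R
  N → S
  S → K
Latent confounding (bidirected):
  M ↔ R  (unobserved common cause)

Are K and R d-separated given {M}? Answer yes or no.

No — K and R are d-connected given {M}.

Bayes-Ball from K | {M} reaches {C,N,R,S,V}.
R ∈ reach(K|{M}) ⇒ K ⊥̸ R | {M}.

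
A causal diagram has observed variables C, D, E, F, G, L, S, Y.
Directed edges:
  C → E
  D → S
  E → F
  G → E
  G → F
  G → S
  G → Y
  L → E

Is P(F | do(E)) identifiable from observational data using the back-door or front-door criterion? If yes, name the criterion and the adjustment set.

P(F|do(E)): backdoor, adjust for {G}.

desc(E)\{E}={F}; candidates ⊆ {C,D,G,L,S,Y}.
size 0: {}; under {} E still reaches {C,F,G,L,S,Y} ∋ F.
{G}: E⊥F given {G} in G with E→· removed — back-door holds.
P(F|do(E)) = Σ_{G} P(F|E,G)·P(G).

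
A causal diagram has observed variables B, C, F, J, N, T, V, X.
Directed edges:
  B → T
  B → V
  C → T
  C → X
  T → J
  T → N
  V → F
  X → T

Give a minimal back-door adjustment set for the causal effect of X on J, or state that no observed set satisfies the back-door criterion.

desc(X)\{X}={J,N,T}; candidates ⊆ {B,C,F,V}.
size 0: {}; under {} X still reaches {C,J,N,T} ∋ J.
{C}: X⊥J given {C} in G with X→· removed — back-door holds.

X→J: minimal back-door set {C}.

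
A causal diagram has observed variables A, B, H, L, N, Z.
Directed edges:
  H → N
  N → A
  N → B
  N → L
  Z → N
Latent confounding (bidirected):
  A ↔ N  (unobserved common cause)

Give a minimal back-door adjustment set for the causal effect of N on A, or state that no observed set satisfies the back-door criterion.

desc(N)\{N}={A,B,L}; candidates ⊆ {H,Z}.
N↔A: latent back-door arc(s) into N.
size 0: {}; under {} N still reaches {A,H,Z} ∋ A.
size 1: {H}, {Z}; under {H} N still reaches {A,Z} ∋ A.
size 2: {H,Z}; under {H,Z} N still reaches {A} ∋ A.
N↔A cannot be blocked by any observed set — no back-door set.

N→A: no observed back-door set.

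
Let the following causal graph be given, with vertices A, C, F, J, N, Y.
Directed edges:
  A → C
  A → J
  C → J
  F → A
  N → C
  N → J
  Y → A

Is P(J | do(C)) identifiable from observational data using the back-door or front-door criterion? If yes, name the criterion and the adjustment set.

desc(C)\{C}={J}; candidates ⊆ {A,F,N,Y}.
size 0: {}; under {} C still reaches {A,F,J,N,Y} ∋ J.
size 1: {A}, {F}, {N} …(+1); under {A} C still reaches {J,N} ∋ J.
{A,N}: C⊥J given {A,N} in G with C→· removed — back-door holds.
P(J|do(C)) = Σ_{A,N} P(J|C,A,N)·P(A,N).

P(J|do(C)): backdoor, adjust for {A, N}.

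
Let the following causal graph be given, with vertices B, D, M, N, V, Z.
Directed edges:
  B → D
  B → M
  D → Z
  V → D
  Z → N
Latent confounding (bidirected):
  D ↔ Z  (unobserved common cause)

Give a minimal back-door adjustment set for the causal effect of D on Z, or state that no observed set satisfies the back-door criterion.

desc(D)\{D}={N,Z}; candidates ⊆ {B,M,V}.
D↔Z: latent back-door arc(s) into D.
size 0: {}; under {} D still reaches {B,M,N,V,Z} ∋ Z.
size 1: {B}, {M}, {V}; under {B} D still reaches {N,V,Z} ∋ Z.
size 2: {B,M}, {B,V}, {M,V}; under {B,M} D still reaches {N,V,Z} ∋ Z.
D↔Z cannot be blocked by any observed set — no back-door set.

D→Z: no observed back-door set.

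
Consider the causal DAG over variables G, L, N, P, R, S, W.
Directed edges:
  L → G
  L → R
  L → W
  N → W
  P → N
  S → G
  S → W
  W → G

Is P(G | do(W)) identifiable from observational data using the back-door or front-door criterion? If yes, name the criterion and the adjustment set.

P(G|do(W)): backdoor, adjust for {L, S}.

desc(W)\{W}={G}; candidates ⊆ {L,N,P,R,S}.
size 0: {}; under {} W still reaches {G,L,N,P,R,S} ∋ G.
size 1: {L}, {N}, {P} …(+2); under {L} W still reaches {G,N,P,S} ∋ G.
{L,S}: W⊥G given {L,S} in G with W→· removed — back-door holds.
P(G|do(W)) = Σ_{L,S} P(G|W,L,S)·P(L,S).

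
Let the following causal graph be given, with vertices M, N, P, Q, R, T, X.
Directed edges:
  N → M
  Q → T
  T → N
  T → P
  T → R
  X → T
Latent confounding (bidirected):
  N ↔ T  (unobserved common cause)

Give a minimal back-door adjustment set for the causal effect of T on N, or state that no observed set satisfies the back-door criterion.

T→N: no observed back-door set.

desc(T)\{T}={M,N,P,R}; candidates ⊆ {Q,X}.
T↔N: latent back-door arc(s) into T.
size 0: {}; under {} T still reaches {M,N,Q,X} ∋ N.
size 1: {Q}, {X}; under {Q} T still reaches {M,N,X} ∋ N.
size 2: {Q,X}; under {Q,X} T still reaches {M,N} ∋ N.
T↔N cannot be blocked by any observed set — no back-door set.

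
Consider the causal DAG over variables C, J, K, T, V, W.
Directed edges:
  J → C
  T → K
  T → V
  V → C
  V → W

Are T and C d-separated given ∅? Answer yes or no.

Bayes-Ball from T | ∅ reaches {C,K,V,W}.
C ∈ reach(T|∅) ⇒ T ⊥̸ C | ∅.

No — T and C are d-connected given ∅.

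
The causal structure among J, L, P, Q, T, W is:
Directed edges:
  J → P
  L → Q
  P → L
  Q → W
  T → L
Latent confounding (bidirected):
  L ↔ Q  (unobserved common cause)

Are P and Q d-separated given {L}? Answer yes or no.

No — P and Q are d-connected given {L}.

Bayes-Ball from P | {L} reaches {J,Q,T,W}.
Q ∈ reach(P|{L}) ⇒ P ⊥̸ Q | {L}.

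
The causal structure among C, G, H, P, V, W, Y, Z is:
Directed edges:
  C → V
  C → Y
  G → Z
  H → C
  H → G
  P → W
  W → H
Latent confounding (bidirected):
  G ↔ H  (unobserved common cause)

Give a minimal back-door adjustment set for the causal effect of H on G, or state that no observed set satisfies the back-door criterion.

H→G: no observed back-door set.

desc(H)\{H}={C,G,V,Y,Z}; candidates ⊆ {P,W}.
H↔G: latent back-door arc(s) into H.
size 0: {}; under {} H still reaches {G,P,W,Z} ∋ G.
size 1: {P}, {W}; under {P} H still reaches {G,W,Z} ∋ G.
size 2: {P,W}; under {P,W} H still reaches {G,Z} ∋ G.
H↔G cannot be blocked by any observed set — no back-door set.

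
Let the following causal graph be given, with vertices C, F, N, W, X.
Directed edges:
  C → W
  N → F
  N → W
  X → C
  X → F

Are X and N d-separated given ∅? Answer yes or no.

Bayes-Ball from X | ∅ reaches {C,F,W}.
N ∉ reach(X|∅) ⇒ X ⊥ N | ∅.

Yes — X ⊥ N | ∅.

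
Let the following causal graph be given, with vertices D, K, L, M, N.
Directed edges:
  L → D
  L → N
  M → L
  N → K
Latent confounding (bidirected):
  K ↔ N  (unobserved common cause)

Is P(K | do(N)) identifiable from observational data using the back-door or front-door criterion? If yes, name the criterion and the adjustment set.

desc(N)\{N}={K}; candidates ⊆ {D,L,M}.
N↔K: latent back-door arc(s) into N.
size 0: {}; under {} N still reaches {D,K,L,M} ∋ K.
size 1: {D}, {L}, {M}; under {D} N still reaches {K,L,M} ∋ K.
size 2: {D,L}, {D,M}, {L,M}; under {D,L} N still reaches {K} ∋ K.
N↔K cannot be blocked by any observed set — no back-door set.
No mediator lies on a directed N→…→K path.
Neither criterion identifies P(K|do(N)) in this graph.

P(K|do(N)): not identifiable (no BD/FD set).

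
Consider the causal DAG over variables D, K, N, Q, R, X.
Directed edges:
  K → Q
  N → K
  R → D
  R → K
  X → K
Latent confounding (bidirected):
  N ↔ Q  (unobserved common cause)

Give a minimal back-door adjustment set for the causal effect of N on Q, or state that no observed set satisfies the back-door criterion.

N→Q: no observed back-door set.

desc(N)\{N}={K,Q}; candidates ⊆ {D,R,X}.
N↔Q: latent back-door arc(s) into N.
size 0: {}; under {} N still reaches {Q} ∋ Q.
size 1: {D}, {R}, {X}; under {D} N still reaches {Q} ∋ Q.
size 2: {D,R}, {D,X}, {R,X}; under {D,R} N still reaches {Q} ∋ Q.
N↔Q cannot be blocked by any observed set — no back-door set.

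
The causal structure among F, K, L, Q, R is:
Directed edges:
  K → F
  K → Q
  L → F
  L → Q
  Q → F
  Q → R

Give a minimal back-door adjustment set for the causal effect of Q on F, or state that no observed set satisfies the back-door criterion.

Q→F: minimal back-door set {K, L}.

desc(Q)\{Q}={F,R}; candidates ⊆ {K,L}.
size 0: {}; under {} Q still reaches {F,K,L} ∋ F.
size 1: {K}, {L}; under {K} Q still reaches {F,L} ∋ F.
{K,L}: Q⊥F given {K,L} in G with Q→· removed — back-door holds.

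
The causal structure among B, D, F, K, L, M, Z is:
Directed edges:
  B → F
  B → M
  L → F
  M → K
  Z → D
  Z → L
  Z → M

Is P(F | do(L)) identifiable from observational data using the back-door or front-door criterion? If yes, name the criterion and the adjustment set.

P(F|do(L)): backdoor, adjust for ∅.

desc(L)\{L}={F}; candidates ⊆ {B,D,K,M,Z}.
∅: L⊥F given ∅ in G with L→· removed — back-door holds.
P(F|do(L)) = P(F|L) — no adjustment needed.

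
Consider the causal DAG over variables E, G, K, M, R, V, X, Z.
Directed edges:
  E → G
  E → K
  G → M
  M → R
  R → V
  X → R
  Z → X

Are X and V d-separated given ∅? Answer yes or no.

Bayes-Ball from X | ∅ reaches {R,V,Z}.
V ∈ reach(X|∅) ⇒ X ⊥̸ V | ∅.

No — X and V are d-connected given ∅.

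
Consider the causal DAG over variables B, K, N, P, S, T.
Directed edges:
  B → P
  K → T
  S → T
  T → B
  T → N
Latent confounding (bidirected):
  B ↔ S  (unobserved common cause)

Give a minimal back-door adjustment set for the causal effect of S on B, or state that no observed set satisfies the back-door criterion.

desc(S)\{S}={B,N,P,T}; candidates ⊆ {K}.
S↔B: latent back-door arc(s) into S.
size 0: {}; under {} S still reaches {B,P} ∋ B.
size 1: {K}; under {K} S still reaches {B,P} ∋ B.
S↔B cannot be blocked by any observed set — no back-door set.

S→B: no observed back-door set.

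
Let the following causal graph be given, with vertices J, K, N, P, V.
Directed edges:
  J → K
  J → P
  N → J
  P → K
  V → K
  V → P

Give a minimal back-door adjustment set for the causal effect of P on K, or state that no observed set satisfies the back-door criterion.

P→K: minimal back-door set {J, V}.

desc(P)\{P}={K}; candidates ⊆ {J,N,V}.
size 0: {}; under {} P still reaches {J,K,N,V} ∋ K.
size 1: {J}, {N}, {V}; under {J} P still reaches {K,V} ∋ K.
{J,V}: P⊥K given {J,V} in G with P→· removed — back-door holds.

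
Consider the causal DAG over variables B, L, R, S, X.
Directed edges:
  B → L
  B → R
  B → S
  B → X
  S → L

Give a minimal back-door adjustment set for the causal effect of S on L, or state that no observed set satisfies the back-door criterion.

S→L: minimal back-door set {B}.

desc(S)\{S}={L}; candidates ⊆ {B,R,X}.
size 0: {}; under {} S still reaches {B,L,R,X} ∋ L.
{B}: S⊥L given {B} in G with S→· removed — back-door holds.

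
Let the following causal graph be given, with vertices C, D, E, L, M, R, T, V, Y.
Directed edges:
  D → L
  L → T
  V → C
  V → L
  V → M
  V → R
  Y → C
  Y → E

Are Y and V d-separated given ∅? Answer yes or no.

Yes — Y ⊥ V | ∅.

Bayes-Ball from Y | ∅ reaches {C,E}.
V ∉ reach(Y|∅) ⇒ Y ⊥ V | ∅.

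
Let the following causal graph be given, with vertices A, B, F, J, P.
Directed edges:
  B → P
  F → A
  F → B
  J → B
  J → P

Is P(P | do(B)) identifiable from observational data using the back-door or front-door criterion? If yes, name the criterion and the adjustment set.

P(P|do(B)): backdoor, adjust for {J}.

desc(B)\{B}={P}; candidates ⊆ {A,F,J}.
size 0: {}; under {} B still reaches {A,F,J,P} ∋ P.
{J}: B⊥P given {J} in G with B→· removed — back-door holds.
P(P|do(B)) = Σ_{J} P(P|B,J)·P(J).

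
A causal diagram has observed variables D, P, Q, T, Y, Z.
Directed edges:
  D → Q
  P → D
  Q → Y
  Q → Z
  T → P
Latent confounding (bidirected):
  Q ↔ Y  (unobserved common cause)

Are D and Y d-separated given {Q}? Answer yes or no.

No — D and Y are d-connected given {Q}.

Bayes-Ball from D | {Q} reaches {P,T,Y}.
Y ∈ reach(D|{Q}) ⇒ D ⊥̸ Y | {Q}.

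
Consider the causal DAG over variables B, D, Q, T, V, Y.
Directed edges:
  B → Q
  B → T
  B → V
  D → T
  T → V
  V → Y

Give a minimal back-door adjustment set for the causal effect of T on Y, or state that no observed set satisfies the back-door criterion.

T→Y: minimal back-door set {B}.

desc(T)\{T}={V,Y}; candidates ⊆ {B,D,Q}.
size 0: {}; under {} T still reaches {B,D,Q,V,Y} ∋ Y.
{B}: T⊥Y given {B} in G with T→· removed — back-door holds.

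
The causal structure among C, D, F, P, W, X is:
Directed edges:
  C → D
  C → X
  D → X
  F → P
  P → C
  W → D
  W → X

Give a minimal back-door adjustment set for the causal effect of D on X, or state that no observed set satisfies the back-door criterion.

desc(D)\{D}={X}; candidates ⊆ {C,F,P,W}.
size 0: {}; under {} D still reaches {C,F,P,W,X} ∋ X.
size 1: {C}, {F}, {P} …(+1); under {C} D still reaches {W,X} ∋ X.
{C,W}: D⊥X given {C,W} in G with D→· removed — back-door holds.

D→X: minimal back-door set {C, W}.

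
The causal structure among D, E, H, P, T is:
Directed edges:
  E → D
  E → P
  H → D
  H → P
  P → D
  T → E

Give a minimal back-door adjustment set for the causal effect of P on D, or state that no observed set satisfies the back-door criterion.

desc(P)\{P}={D}; candidates ⊆ {E,H,T}.
size 0: {}; under {} P still reaches {D,E,H,T} ∋ D.
size 1: {E}, {H}, {T}; under {E} P still reaches {D,H} ∋ D.
{E,H}: P⊥D given {E,H} in G with P→· removed — back-door holds.

P→D: minimal back-door set {E, H}.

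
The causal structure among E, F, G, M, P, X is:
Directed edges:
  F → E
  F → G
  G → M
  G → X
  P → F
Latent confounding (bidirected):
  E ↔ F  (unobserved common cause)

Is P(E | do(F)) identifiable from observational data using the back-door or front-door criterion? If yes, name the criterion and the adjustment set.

desc(F)\{F}={E,G,M,X}; candidates ⊆ {P}.
F↔E: latent back-door arc(s) into F.
size 0: {}; under {} F still reaches {E,P} ∋ E.
size 1: {P}; under {P} F still reaches {E} ∋ E.
F↔E cannot be blocked by any observed set — no back-door set.
No mediator lies on a directed F→…→E path.
Neither criterion identifies P(E|do(F)) in this graph.

P(E|do(F)): not identifiable (no BD/FD set).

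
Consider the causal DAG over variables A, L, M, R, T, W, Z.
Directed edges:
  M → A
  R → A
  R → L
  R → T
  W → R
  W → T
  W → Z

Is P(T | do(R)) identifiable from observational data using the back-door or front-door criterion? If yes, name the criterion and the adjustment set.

desc(R)\{R}={A,L,T}; candidates ⊆ {M,W,Z}.
size 0: {}; under {} R still reaches {T,W,Z} ∋ T.
{W}: R⊥T given {W} in G with R→· removed — back-door holds.
P(T|do(R)) = Σ_{W} P(T|R,W)·P(W).

P(T|do(R)): backdoor, adjust for {W}.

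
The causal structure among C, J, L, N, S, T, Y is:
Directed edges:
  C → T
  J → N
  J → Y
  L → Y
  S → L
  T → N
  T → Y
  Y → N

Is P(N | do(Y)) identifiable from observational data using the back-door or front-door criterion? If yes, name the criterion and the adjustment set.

P(N|do(Y)): backdoor, adjust for {J, T}.

desc(Y)\{Y}={N}; candidates ⊆ {C,J,L,S,T}.
size 0: {}; under {} Y still reaches {C,J,L,N,S,T} ∋ N.
size 1: {C}, {J}, {L} …(+2); under {C} Y still reaches {J,L,N,S,T} ∋ N.
{J,T}: Y⊥N given {J,T} in G with Y→· removed — back-door holds.
P(N|do(Y)) = Σ_{J,T} P(N|Y,J,T)·P(J,T).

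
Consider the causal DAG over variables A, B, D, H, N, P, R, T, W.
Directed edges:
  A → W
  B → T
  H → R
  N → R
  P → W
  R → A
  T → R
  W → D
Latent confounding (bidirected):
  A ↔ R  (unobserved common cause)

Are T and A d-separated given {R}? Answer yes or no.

No — T and A are d-connected given {R}.

Bayes-Ball from T | {R} reaches {A,B,D,H,N,W}.
A ∈ reach(T|{R}) ⇒ T ⊥̸ A | {R}.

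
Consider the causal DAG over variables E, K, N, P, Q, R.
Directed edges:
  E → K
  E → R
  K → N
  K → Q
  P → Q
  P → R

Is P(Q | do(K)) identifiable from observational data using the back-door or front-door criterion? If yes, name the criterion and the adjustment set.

P(Q|do(K)): backdoor, adjust for ∅.

desc(K)\{K}={N,Q}; candidates ⊆ {E,P,R}.
∅: K⊥Q given ∅ in G with K→· removed — back-door holds.
P(Q|do(K)) = P(Q|K) — no adjustment needed.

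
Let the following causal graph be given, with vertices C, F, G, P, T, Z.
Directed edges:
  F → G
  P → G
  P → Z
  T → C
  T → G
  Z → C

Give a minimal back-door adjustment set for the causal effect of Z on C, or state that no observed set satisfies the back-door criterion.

desc(Z)\{Z}={C}; candidates ⊆ {F,G,P,T}.
∅: Z⊥C given ∅ in G with Z→· removed — back-door holds.

Z→C: minimal back-door set ∅.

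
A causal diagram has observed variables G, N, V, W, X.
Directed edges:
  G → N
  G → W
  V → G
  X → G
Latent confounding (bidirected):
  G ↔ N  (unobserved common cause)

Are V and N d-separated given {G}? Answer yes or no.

No — V and N are d-connected given {G}.

Bayes-Ball from V | {G} reaches {N,X}.
N ∈ reach(V|{G}) ⇒ V ⊥̸ N | {G}.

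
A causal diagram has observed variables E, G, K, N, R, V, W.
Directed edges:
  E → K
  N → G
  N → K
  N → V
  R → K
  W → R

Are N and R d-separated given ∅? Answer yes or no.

Bayes-Ball from N | ∅ reaches {G,K,V}.
R ∉ reach(N|∅) ⇒ N ⊥ R | ∅.

Yes — N ⊥ R | ∅.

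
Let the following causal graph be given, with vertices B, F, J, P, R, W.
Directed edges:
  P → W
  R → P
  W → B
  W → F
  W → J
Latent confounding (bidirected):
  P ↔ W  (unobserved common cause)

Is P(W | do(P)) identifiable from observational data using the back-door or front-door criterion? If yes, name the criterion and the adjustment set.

desc(P)\{P}={B,F,J,W}; candidates ⊆ {R}.
P↔W: latent back-door arc(s) into P.
size 0: {}; under {} P still reaches {B,F,J,R,W} ∋ W.
size 1: {R}; under {R} P still reaches {B,F,J,W} ∋ W.
P↔W cannot be blocked by any observed set — no back-door set.
No mediator lies on a directed P→…→W path.
Neither criterion identifies P(W|do(P)) in this graph.

P(W|do(P)): not identifiable (no BD/FD set).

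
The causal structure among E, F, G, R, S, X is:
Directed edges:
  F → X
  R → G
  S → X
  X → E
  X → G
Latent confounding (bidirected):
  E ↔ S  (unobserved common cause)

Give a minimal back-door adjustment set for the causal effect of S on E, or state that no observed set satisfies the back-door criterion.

desc(S)\{S}={E,G,X}; candidates ⊆ {F,R}.
S↔E: latent back-door arc(s) into S.
size 0: {}; under {} S still reaches {E} ∋ E.
size 1: {F}, {R}; under {F} S still reaches {E} ∋ E.
size 2: {F,R}; under {F,R} S still reaches {E} ∋ E.
S↔E cannot be blocked by any observed set — no back-door set.

S→E: no observed back-door set.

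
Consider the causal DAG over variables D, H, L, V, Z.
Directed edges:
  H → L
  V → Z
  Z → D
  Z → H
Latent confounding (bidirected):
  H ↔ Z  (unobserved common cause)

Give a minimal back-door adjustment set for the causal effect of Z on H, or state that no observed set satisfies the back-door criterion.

Z→H: no observed back-door set.

desc(Z)\{Z}={D,H,L}; candidates ⊆ {V}.
Z↔H: latent back-door arc(s) into Z.
size 0: {}; under {} Z still reaches {H,L,V} ∋ H.
size 1: {V}; under {V} Z still reaches {H,L} ∋ H.
Z↔H cannot be blocked by any observed set — no back-door set.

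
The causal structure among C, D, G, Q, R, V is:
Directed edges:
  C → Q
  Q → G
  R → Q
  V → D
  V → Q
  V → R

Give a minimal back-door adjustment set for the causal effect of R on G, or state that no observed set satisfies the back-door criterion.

R→G: minimal back-door set {V}.

desc(R)\{R}={G,Q}; candidates ⊆ {C,D,V}.
size 0: {}; under {} R still reaches {D,G,Q,V} ∋ G.
{V}: R⊥G given {V} in G with R→· removed — back-door holds.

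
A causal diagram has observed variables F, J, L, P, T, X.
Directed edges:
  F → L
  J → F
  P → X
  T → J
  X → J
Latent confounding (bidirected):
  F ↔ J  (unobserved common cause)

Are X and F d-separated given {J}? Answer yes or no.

No — X and F are d-connected given {J}.

Bayes-Ball from X | {J} reaches {F,L,P,T}.
F ∈ reach(X|{J}) ⇒ X ⊥̸ F | {J}.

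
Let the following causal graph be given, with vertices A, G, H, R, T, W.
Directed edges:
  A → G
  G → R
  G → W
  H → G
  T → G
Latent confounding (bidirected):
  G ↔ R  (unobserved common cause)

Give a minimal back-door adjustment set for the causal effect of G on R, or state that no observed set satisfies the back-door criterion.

desc(G)\{G}={R,W}; candidates ⊆ {A,H,T}.
G↔R: latent back-door arc(s) into G.
size 0: {}; under {} G still reaches {A,H,R,T} ∋ R.
size 1: {A}, {H}, {T}; under {A} G still reaches {H,R,T} ∋ R.
size 2: {A,H}, {A,T}, {H,T}; under {A,H} G still reaches {R,T} ∋ R.
G↔R cannot be blocked by any observed set — no back-door set.

G→R: no observed back-door set.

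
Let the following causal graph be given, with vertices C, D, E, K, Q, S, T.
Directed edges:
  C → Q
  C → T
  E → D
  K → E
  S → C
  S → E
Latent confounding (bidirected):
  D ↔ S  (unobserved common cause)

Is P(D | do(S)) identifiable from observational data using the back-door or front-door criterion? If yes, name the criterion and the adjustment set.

desc(S)\{S}={C,D,E,Q,T}; candidates ⊆ {K}.
S↔D: latent back-door arc(s) into S.
size 0: {}; under {} S still reaches {D} ∋ D.
size 1: {K}; under {K} S still reaches {D} ∋ D.
S↔D cannot be blocked by any observed set — no back-door set.
{E}: (i) intercepts every directed S→D path; (ii) no back-door S→{E}; (iii) {S} blocks every back-door {E}→D. Front-door holds.
P(D|do(S)) = Σ_{E} P(E|S) Σ_{S'} P(D|E,S')P(S').

P(D|do(S)): frontdoor, adjust for {E}.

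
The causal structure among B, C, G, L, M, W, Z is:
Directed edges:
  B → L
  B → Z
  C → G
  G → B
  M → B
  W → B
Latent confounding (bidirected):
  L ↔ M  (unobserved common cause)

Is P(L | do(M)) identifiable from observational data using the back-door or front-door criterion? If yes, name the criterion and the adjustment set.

desc(M)\{M}={B,L,Z}; candidates ⊆ {C,G,W}.
M↔L: latent back-door arc(s) into M.
size 0: {}; under {} M still reaches {L} ∋ L.
size 1: {C}, {G}, {W}; under {C} M still reaches {L} ∋ L.
size 2: {C,G}, {C,W}, {G,W}; under {C,G} M still reaches {L} ∋ L.
M↔L cannot be blocked by any observed set — no back-door set.
{B}: (i) intercepts every directed M→L path; (ii) no back-door M→{B}; (iii) {M} blocks every back-door {B}→L. Front-door holds.
P(L|do(M)) = Σ_{B} P(B|M) Σ_{M'} P(L|B,M')P(M').

P(L|do(M)): frontdoor, adjust for {B}.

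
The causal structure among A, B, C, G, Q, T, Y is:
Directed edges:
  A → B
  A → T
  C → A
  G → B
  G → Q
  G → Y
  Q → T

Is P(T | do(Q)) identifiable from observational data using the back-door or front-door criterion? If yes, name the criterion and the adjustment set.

desc(Q)\{Q}={T}; candidates ⊆ {A,B,C,G,Y}.
∅: Q⊥T given ∅ in G with Q→· removed — back-door holds.
P(T|do(Q)) = P(T|Q) — no adjustment needed.

P(T|do(Q)): backdoor, adjust for ∅.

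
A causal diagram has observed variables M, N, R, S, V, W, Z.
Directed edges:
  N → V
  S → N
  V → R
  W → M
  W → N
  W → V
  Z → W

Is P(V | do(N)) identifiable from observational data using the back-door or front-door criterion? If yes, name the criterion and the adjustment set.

P(V|do(N)): backdoor, adjust for {W}.

desc(N)\{N}={R,V}; candidates ⊆ {M,S,W,Z}.
size 0: {}; under {} N still reaches {M,R,S,V,W,Z} ∋ V.
{W}: N⊥V given {W} in G with N→· removed — back-door holds.
P(V|do(N)) = Σ_{W} P(V|N,W)·P(W).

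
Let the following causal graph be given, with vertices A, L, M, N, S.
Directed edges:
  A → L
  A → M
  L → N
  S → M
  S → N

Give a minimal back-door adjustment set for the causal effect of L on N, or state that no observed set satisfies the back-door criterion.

desc(L)\{L}={N}; candidates ⊆ {A,M,S}.
∅: L⊥N given ∅ in G with L→· removed — back-door holds.

L→N: minimal back-door set ∅.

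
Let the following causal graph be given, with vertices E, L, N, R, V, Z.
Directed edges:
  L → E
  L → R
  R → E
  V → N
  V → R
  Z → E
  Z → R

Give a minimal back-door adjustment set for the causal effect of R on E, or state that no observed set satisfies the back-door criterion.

desc(R)\{R}={E}; candidates ⊆ {L,N,V,Z}.
size 0: {}; under {} R still reaches {E,L,N,V,Z} ∋ E.
size 1: {L}, {N}, {V} …(+1); under {L} R still reaches {E,N,V,Z} ∋ E.
{L,Z}: R⊥E given {L,Z} in G with R→· removed — back-door holds.

R→E: minimal back-door set {L, Z}.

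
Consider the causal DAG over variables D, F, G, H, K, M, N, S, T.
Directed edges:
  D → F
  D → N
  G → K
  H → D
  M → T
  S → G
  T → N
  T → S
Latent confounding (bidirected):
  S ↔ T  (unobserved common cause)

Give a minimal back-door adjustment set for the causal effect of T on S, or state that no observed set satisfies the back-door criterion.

T→S: no observed back-door set.

desc(T)\{T}={G,K,N,S}; candidates ⊆ {D,F,H,M}.
T↔S: latent back-door arc(s) into T.
size 0: {}; under {} T still reaches {G,K,M,S} ∋ S.
size 1: {D}, {F}, {H} …(+1); under {D} T still reaches {G,K,M,S} ∋ S.
size 2: {D,F}, {D,H}, {D,M} …(+3); under {D,F} T still reaches {G,K,M,S} ∋ S.
T↔S cannot be blocked by any observed set — no back-door set.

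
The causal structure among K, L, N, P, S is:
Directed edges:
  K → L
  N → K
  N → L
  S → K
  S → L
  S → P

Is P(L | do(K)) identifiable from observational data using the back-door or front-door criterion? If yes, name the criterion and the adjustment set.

desc(K)\{K}={L}; candidates ⊆ {N,P,S}.
size 0: {}; under {} K still reaches {L,N,P,S} ∋ L.
size 1: {N}, {P}, {S}; under {N} K still reaches {L,P,S} ∋ L.
{N,S}: K⊥L given {N,S} in G with K→· removed — back-door holds.
P(L|do(K)) = Σ_{N,S} P(L|K,N,S)·P(N,S).

P(L|do(K)): backdoor, adjust for {N, S}.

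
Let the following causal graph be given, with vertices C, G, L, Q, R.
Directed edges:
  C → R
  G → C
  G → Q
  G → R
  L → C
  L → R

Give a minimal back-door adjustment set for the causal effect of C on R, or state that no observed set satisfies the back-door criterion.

C→R: minimal back-door set {G, L}.

desc(C)\{C}={R}; candidates ⊆ {G,L,Q}.
size 0: {}; under {} C still reaches {G,L,Q,R} ∋ R.
size 1: {G}, {L}, {Q}; under {G} C still reaches {L,R} ∋ R.
{G,L}: C⊥R given {G,L} in G with C→· removed — back-door holds.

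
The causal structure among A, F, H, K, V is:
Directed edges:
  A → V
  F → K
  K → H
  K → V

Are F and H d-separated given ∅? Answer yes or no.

Bayes-Ball from F | ∅ reaches {H,K,V}.
H ∈ reach(F|∅) ⇒ F ⊥̸ H | ∅.

No — F and H are d-connected given ∅.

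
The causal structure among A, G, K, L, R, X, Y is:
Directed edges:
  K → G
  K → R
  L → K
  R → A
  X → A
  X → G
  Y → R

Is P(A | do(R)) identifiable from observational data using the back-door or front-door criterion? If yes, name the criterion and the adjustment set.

desc(R)\{R}={A}; candidates ⊆ {G,K,L,X,Y}.
∅: R⊥A given ∅ in G with R→· removed — back-door holds.
P(A|do(R)) = P(A|R) — no adjustment needed.

P(A|do(R)): backdoor, adjust for ∅.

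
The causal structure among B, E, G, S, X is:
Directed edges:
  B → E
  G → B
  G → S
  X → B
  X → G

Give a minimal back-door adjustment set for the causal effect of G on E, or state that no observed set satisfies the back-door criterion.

desc(G)\{G}={B,E,S}; candidates ⊆ {X}.
size 0: {}; under {} G still reaches {B,E,X} ∋ E.
{X}: G⊥E given {X} in G with G→· removed — back-door holds.

G→E: minimal back-door set {X}.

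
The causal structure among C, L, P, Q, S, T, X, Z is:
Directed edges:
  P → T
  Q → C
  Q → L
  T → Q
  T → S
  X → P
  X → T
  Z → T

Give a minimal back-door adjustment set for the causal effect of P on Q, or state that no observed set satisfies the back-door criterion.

desc(P)\{P}={C,L,Q,S,T}; candidates ⊆ {X,Z}.
size 0: {}; under {} P still reaches {C,L,Q,S,T,X} ∋ Q.
{X}: P⊥Q given {X} in G with P→· removed — back-door holds.

P→Q: minimal back-door set {X}.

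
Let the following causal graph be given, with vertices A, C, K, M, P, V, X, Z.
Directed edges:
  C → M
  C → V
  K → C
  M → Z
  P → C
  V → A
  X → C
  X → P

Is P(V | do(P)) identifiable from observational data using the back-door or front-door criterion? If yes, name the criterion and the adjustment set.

desc(P)\{P}={A,C,M,V,Z}; candidates ⊆ {K,X}.
size 0: {}; under {} P still reaches {A,C,M,V,X,Z} ∋ V.
{X}: P⊥V given {X} in G with P→· removed — back-door holds.
P(V|do(P)) = Σ_{X} P(V|P,X)·P(X).

P(V|do(P)): backdoor, adjust for {X}.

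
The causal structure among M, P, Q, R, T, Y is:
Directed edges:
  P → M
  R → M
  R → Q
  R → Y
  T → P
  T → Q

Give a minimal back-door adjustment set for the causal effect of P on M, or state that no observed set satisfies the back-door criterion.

P→M: minimal back-door set ∅.

desc(P)\{P}={M}; candidates ⊆ {Q,R,T,Y}.
∅: P⊥M given ∅ in G with P→· removed — back-door holds.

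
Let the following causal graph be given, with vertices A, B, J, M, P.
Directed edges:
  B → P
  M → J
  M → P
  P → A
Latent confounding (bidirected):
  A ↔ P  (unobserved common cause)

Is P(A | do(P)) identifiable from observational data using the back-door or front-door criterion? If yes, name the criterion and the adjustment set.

P(A|do(P)): not identifiable (no BD/FD set).

desc(P)\{P}={A}; candidates ⊆ {B,J,M}.
P↔A: latent back-door arc(s) into P.
size 0: {}; under {} P still reaches {A,B,J,M} ∋ A.
size 1: {B}, {J}, {M}; under {B} P still reaches {A,J,M} ∋ A.
size 2: {B,J}, {B,M}, {J,M}; under {B,J} P still reaches {A,M} ∋ A.
P↔A cannot be blocked by any observed set — no back-door set.
No mediator lies on a directed P→…→A path.
Neither criterion identifies P(A|do(P)) in this graph.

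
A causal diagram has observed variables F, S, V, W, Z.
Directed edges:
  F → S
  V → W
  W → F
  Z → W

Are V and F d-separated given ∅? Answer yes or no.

Bayes-Ball from V | ∅ reaches {F,S,W}.
F ∈ reach(V|∅) ⇒ V ⊥̸ F | ∅.

No — V and F are d-connected given ∅.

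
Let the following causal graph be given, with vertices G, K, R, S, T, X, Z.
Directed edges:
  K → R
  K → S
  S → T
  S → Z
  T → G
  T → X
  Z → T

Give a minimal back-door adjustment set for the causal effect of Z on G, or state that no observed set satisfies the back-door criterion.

desc(Z)\{Z}={G,T,X}; candidates ⊆ {K,R,S}.
size 0: {}; under {} Z still reaches {G,K,R,S,T,X} ∋ G.
{S}: Z⊥G given {S} in G with Z→· removed — back-door holds.

Z→G: minimal back-door set {S}.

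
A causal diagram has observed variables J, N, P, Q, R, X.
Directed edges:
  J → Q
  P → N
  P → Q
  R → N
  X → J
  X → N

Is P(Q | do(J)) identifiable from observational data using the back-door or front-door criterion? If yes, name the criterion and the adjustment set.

P(Q|do(J)): backdoor, adjust for ∅.

desc(J)\{J}={Q}; candidates ⊆ {N,P,R,X}.
∅: J⊥Q given ∅ in G with J→· removed — back-door holds.
P(Q|do(J)) = P(Q|J) — no adjustment needed.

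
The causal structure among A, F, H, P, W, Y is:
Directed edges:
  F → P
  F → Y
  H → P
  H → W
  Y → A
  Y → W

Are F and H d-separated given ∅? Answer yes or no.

Yes — F ⊥ H | ∅.

Bayes-Ball from F | ∅ reaches {A,P,W,Y}.
H ∉ reach(F|∅) ⇒ F ⊥ H | ∅.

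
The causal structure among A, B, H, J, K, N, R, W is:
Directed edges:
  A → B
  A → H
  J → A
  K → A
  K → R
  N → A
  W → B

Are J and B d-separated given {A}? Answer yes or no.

Yes — J ⊥ B | {A}.

Bayes-Ball from J | {A} reaches {K,N,R}.
B ∉ reach(J|{A}) ⇒ J ⊥ B | {A}.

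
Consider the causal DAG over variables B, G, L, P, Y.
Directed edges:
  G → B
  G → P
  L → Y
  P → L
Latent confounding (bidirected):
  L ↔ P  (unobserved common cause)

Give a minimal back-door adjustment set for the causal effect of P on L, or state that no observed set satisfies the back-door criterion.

P→L: no observed back-door set.

desc(P)\{P}={L,Y}; candidates ⊆ {B,G}.
P↔L: latent back-door arc(s) into P.
size 0: {}; under {} P still reaches {B,G,L,Y} ∋ L.
size 1: {B}, {G}; under {B} P still reaches {G,L,Y} ∋ L.
size 2: {B,G}; under {B,G} P still reaches {L,Y} ∋ L.
P↔L cannot be blocked by any observed set — no back-door set.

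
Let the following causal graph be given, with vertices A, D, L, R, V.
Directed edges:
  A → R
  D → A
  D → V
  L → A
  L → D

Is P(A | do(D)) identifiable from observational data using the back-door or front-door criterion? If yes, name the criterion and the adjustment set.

P(A|do(D)): backdoor, adjust for {L}.

desc(D)\{D}={A,R,V}; candidates ⊆ {L}.
size 0: {}; under {} D still reaches {A,L,R} ∋ A.
{L}: D⊥A given {L} in G with D→· removed — back-door holds.
P(A|do(D)) = Σ_{L} P(A|D,L)·P(L).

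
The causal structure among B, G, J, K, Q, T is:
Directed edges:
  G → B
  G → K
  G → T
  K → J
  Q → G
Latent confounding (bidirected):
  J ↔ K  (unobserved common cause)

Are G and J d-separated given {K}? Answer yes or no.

No — G and J are d-connected given {K}.

Bayes-Ball from G | {K} reaches {B,J,Q,T}.
J ∈ reach(G|{K}) ⇒ G ⊥̸ J | {K}.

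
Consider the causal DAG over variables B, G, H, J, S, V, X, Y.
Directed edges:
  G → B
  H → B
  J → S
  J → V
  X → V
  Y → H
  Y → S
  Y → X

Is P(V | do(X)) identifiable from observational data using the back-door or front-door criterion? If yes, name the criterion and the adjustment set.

desc(X)\{X}={V}; candidates ⊆ {B,G,H,J,S,Y}.
∅: X⊥V given ∅ in G with X→· removed — back-door holds.
P(V|do(X)) = P(V|X) — no adjustment needed.

P(V|do(X)): backdoor, adjust for ∅.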